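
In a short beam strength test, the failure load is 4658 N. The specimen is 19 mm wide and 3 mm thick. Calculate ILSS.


ILSS = 3F/(4bh) = 3*4658/(4*19*3) = 61.29 MPa

61.29 MPa


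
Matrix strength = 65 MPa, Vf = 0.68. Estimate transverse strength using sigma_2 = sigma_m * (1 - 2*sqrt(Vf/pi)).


factor = 1 - 2*sqrt(0.68/pi) = 0.0695
sigma_2 = 65 * 0.0695 = 4.52 MPa

4.52 MPa


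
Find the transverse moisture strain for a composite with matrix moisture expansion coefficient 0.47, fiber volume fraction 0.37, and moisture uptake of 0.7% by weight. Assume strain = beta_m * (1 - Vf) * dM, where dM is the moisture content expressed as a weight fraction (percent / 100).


dM = 0.7/100 = 0.007
strain = beta_m * (1-Vf) * dM = 0.47 * 0.63 * 0.007 = 0.0020727

0.0020727


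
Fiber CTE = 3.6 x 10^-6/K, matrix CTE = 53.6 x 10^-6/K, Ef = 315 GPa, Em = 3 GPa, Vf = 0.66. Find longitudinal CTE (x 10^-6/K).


E1 = Ef*Vf + Em*(1-Vf) = 208.92
alpha_1 = (alpha_f*Ef*Vf + alpha_m*Em*(1-Vf))/E1 = 3.84 x 10^-6/K

3.84 x 10^-6/K


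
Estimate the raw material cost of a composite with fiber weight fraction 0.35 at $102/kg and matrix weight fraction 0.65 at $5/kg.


Cost = cost_f*Wf + cost_m*Wm = 102*0.35 + 5*0.65 = $38.95/kg

$38.95/kg


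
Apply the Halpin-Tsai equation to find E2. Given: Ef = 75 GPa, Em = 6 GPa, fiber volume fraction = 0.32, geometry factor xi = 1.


eta = (Ef/Em - 1)/(Ef/Em + xi) = (12.5 - 1)/(12.5 + 1) = 0.8519
E2 = Em*(1+xi*eta*Vf)/(1-eta*Vf) = 10.5 GPa

10.5 GPa


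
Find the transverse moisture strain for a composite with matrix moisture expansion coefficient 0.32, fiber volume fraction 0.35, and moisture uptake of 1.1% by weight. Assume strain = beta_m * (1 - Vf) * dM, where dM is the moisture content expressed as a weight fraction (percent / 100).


dM = 1.1/100 = 0.011
strain = beta_m * (1-Vf) * dM = 0.32 * 0.65 * 0.011 = 0.002288

0.002288


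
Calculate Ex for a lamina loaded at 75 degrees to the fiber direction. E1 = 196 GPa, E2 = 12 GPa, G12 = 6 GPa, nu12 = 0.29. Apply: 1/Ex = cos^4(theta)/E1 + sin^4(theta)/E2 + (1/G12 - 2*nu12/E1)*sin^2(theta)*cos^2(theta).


cos^4(75) = 0.004487, sin^4(75) = 0.870513, sin^2(75)*cos^2(75) = 0.0625
1/G12 - 2*nu12/E1 = 1/6 - 2*0.29/196 = 0.163707 GPa^-1
1/Ex = 0.004487/196 + 0.870513/12 + 0.163707*0.0625 = 0.0827973 GPa^-1
Ex = 12.08 GPa

12.08 GPa


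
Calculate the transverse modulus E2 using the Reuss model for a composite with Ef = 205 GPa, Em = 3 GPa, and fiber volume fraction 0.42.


1/E2 = Vf/Ef + (1-Vf)/Em = 0.42/205 + 0.58/3
E2 = 5.12 GPa

5.12 GPa


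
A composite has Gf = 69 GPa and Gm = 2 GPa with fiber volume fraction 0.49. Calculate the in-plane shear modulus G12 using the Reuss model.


1/G12 = Vf/Gf + (1-Vf)/Gm = 0.49/69 + 0.51/2
G12 = 3.82 GPa

3.82 GPa


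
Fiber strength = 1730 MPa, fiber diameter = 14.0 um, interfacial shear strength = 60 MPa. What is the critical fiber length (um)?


Lc = sigma_f * d / (2 * tau_i) = 1730 * 14.0 / (2 * 60) = 201.8 um

201.8 um


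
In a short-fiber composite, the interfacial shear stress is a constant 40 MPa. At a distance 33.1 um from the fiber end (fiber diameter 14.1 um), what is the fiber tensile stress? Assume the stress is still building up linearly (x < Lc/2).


Force balance: sigma_f * (pi*d^2/4) = tau * (pi*d) * x  ->  sigma_f = 4 * tau * x / d
sigma_f = 4 * 40 * 33.1 / 14.1 = 375.6 MPa

375.6 MPa


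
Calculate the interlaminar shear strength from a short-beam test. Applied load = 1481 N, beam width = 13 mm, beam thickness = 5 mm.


ILSS = 3F/(4bh) = 3*1481/(4*13*5) = 17.09 MPa

17.09 MPa


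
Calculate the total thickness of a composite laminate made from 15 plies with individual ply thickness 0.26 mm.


h = n * t_ply = 15 * 0.26 = 3.9 mm

3.9 mm


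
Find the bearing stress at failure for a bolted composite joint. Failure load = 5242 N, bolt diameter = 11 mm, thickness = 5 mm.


sigma_br = F/(d*h) = 5242/(11*5) = 95.3 MPa

95.3 MPa


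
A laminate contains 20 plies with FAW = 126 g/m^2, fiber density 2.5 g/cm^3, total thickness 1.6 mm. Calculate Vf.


Vf = n * FAW / (rho_f * h * 1000) = 20 * 126 / (2.5 * 1.6 * 1000) = 0.63

0.63


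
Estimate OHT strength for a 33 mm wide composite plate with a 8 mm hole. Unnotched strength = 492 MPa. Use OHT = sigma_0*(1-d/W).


OHT = sigma_0*(1-d/W) = 492*(1-8/33) = 372.7 MPa

372.7 MPa


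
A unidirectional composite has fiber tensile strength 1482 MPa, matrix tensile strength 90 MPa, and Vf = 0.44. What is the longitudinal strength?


sigma_1 = sigma_f*Vf + sigma_m*(1-Vf) = 1482*0.44 + 90*0.56 = 702.5 MPa

702.5 MPa


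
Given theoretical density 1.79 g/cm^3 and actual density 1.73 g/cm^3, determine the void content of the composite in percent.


Void% = (rho_theo - rho_actual)/rho_theo * 100 = (1.79 - 1.73)/1.79 * 100 = 3.35%

3.35%


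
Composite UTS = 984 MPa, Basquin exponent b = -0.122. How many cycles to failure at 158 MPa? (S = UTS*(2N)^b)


N = 0.5 * (S/UTS)^(1/b) = 0.5 * (158/984)^(1/-0.122) = 1.6216e+06 cycles

1.6216e+06 cycles


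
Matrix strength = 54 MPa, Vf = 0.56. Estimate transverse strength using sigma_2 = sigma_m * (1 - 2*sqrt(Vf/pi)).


factor = 1 - 2*sqrt(0.56/pi) = 0.1556
sigma_2 = 54 * 0.1556 = 8.4 MPa

8.4 MPa


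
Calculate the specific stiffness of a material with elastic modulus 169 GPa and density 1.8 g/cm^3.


Specific stiffness = E/rho = 169/1.8 = 93.9 GPa/(g/cm^3)

93.9 GPa/(g/cm^3)


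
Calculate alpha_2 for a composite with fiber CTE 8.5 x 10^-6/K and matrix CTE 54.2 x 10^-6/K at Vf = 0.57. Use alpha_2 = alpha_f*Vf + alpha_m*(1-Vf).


alpha_2 = alpha_f*Vf + alpha_m*(1-Vf) = 8.5*0.57 + 54.2*0.43 = 28.2 x 10^-6/K

28.2 x 10^-6/K


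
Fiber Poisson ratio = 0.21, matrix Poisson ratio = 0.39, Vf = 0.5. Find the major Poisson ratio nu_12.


nu_12 = nu_f*Vf + nu_m*(1-Vf) = 0.21*0.5 + 0.39*0.5 = 0.3

0.3


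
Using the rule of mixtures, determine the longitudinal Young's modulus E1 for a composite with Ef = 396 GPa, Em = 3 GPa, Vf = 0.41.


E1 = Ef*Vf + Em*(1-Vf) = 396*0.41 + 3*0.59 = 164.13 GPa

164.13 GPa


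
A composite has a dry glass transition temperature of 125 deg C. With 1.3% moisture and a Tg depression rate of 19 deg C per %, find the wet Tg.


Tg_wet = Tg_dry - k*moisture = 125 - 19*1.3 = 100.3 deg C

100.3 deg C


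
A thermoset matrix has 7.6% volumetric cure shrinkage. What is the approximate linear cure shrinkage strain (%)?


Linear shrinkage ≈ vol_shrink/3 = 7.6/3 = 2.533%

2.533%


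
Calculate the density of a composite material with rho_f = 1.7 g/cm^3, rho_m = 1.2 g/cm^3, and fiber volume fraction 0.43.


rho_c = rho_f*Vf + rho_m*(1-Vf) = 1.7*0.43 + 1.2*0.57 = 1.415 g/cm^3

1.415 g/cm^3


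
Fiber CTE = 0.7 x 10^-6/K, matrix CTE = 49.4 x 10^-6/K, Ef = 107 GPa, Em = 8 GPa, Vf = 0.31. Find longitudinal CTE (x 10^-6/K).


E1 = Ef*Vf + Em*(1-Vf) = 38.69
alpha_1 = (alpha_f*Ef*Vf + alpha_m*Em*(1-Vf))/E1 = 7.65 x 10^-6/K

7.65 x 10^-6/K


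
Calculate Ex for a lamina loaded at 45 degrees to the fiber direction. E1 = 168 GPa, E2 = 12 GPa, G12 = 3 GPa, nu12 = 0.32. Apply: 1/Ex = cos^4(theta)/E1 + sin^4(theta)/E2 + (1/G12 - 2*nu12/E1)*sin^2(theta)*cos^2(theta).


cos^4(45) = 0.25, sin^4(45) = 0.25, sin^2(45)*cos^2(45) = 0.25
1/G12 - 2*nu12/E1 = 1/3 - 2*0.32/168 = 0.329524 GPa^-1
1/Ex = 0.25/168 + 0.25/12 + 0.329524*0.25 = 0.1047024 GPa^-1
Ex = 9.55 GPa

9.55 GPa


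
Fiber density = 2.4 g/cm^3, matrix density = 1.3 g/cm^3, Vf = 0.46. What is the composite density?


rho_c = rho_f*Vf + rho_m*(1-Vf) = 2.4*0.46 + 1.3*0.54 = 1.806 g/cm^3

1.806 g/cm^3


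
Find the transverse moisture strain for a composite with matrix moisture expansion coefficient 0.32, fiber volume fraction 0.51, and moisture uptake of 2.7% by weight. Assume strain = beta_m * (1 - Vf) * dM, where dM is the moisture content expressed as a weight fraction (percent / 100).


dM = 2.7/100 = 0.027
strain = beta_m * (1-Vf) * dM = 0.32 * 0.49 * 0.027 = 0.0042336

0.0042336


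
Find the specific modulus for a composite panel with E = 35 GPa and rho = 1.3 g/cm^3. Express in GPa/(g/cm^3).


Specific stiffness = E/rho = 35/1.3 = 26.9 GPa/(g/cm^3)

26.9 GPa/(g/cm^3)


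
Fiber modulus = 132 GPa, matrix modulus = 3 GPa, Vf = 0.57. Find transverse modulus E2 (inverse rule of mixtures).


1/E2 = Vf/Ef + (1-Vf)/Em = 0.57/132 + 0.43/3
E2 = 6.77 GPa

6.77 GPa


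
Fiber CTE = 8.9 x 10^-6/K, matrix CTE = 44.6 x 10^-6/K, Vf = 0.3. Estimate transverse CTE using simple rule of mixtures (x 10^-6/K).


alpha_2 = alpha_f*Vf + alpha_m*(1-Vf) = 8.9*0.3 + 44.6*0.7 = 33.9 x 10^-6/K

33.9 x 10^-6/K


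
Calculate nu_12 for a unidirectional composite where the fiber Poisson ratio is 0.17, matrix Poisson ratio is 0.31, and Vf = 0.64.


nu_12 = nu_f*Vf + nu_m*(1-Vf) = 0.17*0.64 + 0.31*0.36 = 0.2204

0.2204


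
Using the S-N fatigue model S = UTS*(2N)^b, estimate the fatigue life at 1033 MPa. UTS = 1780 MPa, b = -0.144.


N = 0.5 * (S/UTS)^(1/b) = 0.5 * (1033/1780)^(1/-0.144) = 21.8816 cycles

21.8816 cycles


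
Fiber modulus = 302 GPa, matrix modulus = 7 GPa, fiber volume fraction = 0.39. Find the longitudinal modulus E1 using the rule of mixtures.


E1 = Ef*Vf + Em*(1-Vf) = 302*0.39 + 7*0.61 = 122.05 GPa

122.05 GPa


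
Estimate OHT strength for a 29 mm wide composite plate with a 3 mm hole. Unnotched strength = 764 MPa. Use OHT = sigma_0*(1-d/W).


OHT = sigma_0*(1-d/W) = 764*(1-3/29) = 685.0 MPa

685.0 MPa


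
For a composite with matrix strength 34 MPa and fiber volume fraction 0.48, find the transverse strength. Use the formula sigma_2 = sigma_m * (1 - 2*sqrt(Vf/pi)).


factor = 1 - 2*sqrt(0.48/pi) = 0.2182
sigma_2 = 34 * 0.2182 = 7.42 MPa

7.42 MPa


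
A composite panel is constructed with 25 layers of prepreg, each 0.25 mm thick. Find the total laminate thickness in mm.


h = n * t_ply = 25 * 0.25 = 6.25 mm

6.25 mm


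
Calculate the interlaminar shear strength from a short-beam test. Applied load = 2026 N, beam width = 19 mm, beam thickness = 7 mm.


ILSS = 3F/(4bh) = 3*2026/(4*19*7) = 11.42 MPa

11.42 MPa


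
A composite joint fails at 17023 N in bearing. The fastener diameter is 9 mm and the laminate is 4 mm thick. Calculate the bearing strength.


sigma_br = F/(d*h) = 17023/(9*4) = 472.9 MPa

472.9 MPa


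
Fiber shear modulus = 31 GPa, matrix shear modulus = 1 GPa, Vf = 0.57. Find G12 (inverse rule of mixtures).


1/G12 = Vf/Gf + (1-Vf)/Gm = 0.57/31 + 0.43/1
G12 = 2.23 GPa

2.23 GPa


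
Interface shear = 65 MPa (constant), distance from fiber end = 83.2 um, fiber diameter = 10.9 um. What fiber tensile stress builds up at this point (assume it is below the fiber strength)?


Force balance: sigma_f * (pi*d^2/4) = tau * (pi*d) * x  ->  sigma_f = 4 * tau * x / d
sigma_f = 4 * 65 * 83.2 / 10.9 = 1984.6 MPa

1984.6 MPa


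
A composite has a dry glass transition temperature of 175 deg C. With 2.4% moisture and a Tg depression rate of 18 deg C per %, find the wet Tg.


Tg_wet = Tg_dry - k*moisture = 175 - 18*2.4 = 131.8 deg C

131.8 deg C


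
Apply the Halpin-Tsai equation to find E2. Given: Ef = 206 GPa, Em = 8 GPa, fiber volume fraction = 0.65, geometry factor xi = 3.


eta = (Ef/Em - 1)/(Ef/Em + xi) = (25.75 - 1)/(25.75 + 3) = 0.8609
E2 = Em*(1+xi*eta*Vf)/(1-eta*Vf) = 48.66 GPa

48.66 GPa


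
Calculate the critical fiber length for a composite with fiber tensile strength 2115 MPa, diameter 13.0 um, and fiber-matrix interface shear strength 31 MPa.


Lc = sigma_f * d / (2 * tau_i) = 2115 * 13.0 / (2 * 31) = 443.5 um

443.5 um


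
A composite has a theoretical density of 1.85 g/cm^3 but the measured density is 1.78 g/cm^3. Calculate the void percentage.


Void% = (rho_theo - rho_actual)/rho_theo * 100 = (1.85 - 1.78)/1.85 * 100 = 3.78%

3.78%


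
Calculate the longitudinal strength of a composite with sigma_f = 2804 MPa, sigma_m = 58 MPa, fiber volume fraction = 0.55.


sigma_1 = sigma_f*Vf + sigma_m*(1-Vf) = 2804*0.55 + 58*0.45 = 1568.3 MPa

1568.3 MPa


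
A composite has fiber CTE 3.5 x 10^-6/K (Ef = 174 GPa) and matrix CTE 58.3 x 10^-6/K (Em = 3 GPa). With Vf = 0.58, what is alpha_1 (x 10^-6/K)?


E1 = Ef*Vf + Em*(1-Vf) = 102.18
alpha_1 = (alpha_f*Ef*Vf + alpha_m*Em*(1-Vf))/E1 = 4.18 x 10^-6/K

4.18 x 10^-6/K


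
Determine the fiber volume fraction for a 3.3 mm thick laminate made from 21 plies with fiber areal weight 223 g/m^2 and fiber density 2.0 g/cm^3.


Vf = n * FAW / (rho_f * h * 1000) = 21 * 223 / (2.0 * 3.3 * 1000) = 0.7095

0.7095


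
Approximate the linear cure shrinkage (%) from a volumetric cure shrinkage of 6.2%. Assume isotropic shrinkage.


Linear shrinkage ≈ vol_shrink/3 = 6.2/3 = 2.067%

2.067%


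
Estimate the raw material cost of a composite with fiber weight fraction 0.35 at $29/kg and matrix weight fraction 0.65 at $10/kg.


Cost = cost_f*Wf + cost_m*Wm = 29*0.35 + 10*0.65 = $16.65/kg

$16.65/kg


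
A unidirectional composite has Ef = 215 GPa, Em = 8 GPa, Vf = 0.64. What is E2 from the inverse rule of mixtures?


1/E2 = Vf/Ef + (1-Vf)/Em = 0.64/215 + 0.36/8
E2 = 20.84 GPa

20.84 GPa


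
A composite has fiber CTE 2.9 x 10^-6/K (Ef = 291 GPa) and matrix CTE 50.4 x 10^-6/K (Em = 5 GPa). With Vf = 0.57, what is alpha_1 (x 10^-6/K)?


E1 = Ef*Vf + Em*(1-Vf) = 168.02
alpha_1 = (alpha_f*Ef*Vf + alpha_m*Em*(1-Vf))/E1 = 3.51 x 10^-6/K

3.51 x 10^-6/K


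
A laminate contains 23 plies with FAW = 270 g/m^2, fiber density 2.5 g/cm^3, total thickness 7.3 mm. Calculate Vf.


Vf = n * FAW / (rho_f * h * 1000) = 23 * 270 / (2.5 * 7.3 * 1000) = 0.3403

0.3403


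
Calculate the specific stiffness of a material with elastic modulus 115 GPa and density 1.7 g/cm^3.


Specific stiffness = E/rho = 115/1.7 = 67.6 GPa/(g/cm^3)

67.6 GPa/(g/cm^3)


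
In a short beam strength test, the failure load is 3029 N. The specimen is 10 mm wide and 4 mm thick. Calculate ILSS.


ILSS = 3F/(4bh) = 3*3029/(4*10*4) = 56.79 MPa

56.79 MPa


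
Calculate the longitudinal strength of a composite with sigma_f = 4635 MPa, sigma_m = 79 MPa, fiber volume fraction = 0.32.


sigma_1 = sigma_f*Vf + sigma_m*(1-Vf) = 4635*0.32 + 79*0.68 = 1536.9 MPa

1536.9 MPa


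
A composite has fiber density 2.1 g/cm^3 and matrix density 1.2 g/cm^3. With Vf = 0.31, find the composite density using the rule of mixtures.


rho_c = rho_f*Vf + rho_m*(1-Vf) = 2.1*0.31 + 1.2*0.69 = 1.479 g/cm^3

1.479 g/cm^3


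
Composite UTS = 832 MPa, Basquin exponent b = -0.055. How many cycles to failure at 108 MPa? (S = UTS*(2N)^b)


N = 0.5 * (S/UTS)^(1/b) = 0.5 * (108/832)^(1/-0.055) = 6.6188e+15 cycles

6.6188e+15 cycles


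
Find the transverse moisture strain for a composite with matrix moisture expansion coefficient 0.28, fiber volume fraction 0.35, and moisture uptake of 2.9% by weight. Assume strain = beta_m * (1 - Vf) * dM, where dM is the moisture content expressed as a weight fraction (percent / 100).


dM = 2.9/100 = 0.029
strain = beta_m * (1-Vf) * dM = 0.28 * 0.65 * 0.029 = 0.005278

0.005278


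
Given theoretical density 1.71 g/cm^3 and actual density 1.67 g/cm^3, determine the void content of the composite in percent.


Void% = (rho_theo - rho_actual)/rho_theo * 100 = (1.71 - 1.67)/1.71 * 100 = 2.34%

2.34%


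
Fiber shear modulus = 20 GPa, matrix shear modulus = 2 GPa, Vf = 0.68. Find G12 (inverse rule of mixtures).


1/G12 = Vf/Gf + (1-Vf)/Gm = 0.68/20 + 0.32/2
G12 = 5.15 GPa

5.15 GPa


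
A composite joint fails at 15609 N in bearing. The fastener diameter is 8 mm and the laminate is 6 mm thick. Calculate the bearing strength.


sigma_br = F/(d*h) = 15609/(8*6) = 325.2 MPa

325.2 MPa


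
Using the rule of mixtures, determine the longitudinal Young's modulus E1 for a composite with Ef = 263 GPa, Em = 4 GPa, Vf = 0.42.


E1 = Ef*Vf + Em*(1-Vf) = 263*0.42 + 4*0.58 = 112.78 GPa

112.78 GPa


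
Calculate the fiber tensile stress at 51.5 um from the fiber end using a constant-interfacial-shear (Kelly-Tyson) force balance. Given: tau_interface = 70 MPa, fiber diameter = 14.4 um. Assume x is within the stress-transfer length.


Force balance: sigma_f * (pi*d^2/4) = tau * (pi*d) * x  ->  sigma_f = 4 * tau * x / d
sigma_f = 4 * 70 * 51.5 / 14.4 = 1001.4 MPa

1001.4 MPa


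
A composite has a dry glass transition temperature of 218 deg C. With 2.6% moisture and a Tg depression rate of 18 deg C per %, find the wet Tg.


Tg_wet = Tg_dry - k*moisture = 218 - 18*2.6 = 171.2 deg C

171.2 deg C


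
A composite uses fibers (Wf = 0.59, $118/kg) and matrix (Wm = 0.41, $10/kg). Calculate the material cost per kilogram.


Cost = cost_f*Wf + cost_m*Wm = 118*0.59 + 10*0.41 = $73.72/kg

$73.72/kg


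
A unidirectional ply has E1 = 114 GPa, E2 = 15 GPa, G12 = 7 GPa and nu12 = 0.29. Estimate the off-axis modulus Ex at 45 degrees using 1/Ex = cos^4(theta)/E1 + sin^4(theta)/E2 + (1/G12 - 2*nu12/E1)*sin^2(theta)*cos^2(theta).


cos^4(45) = 0.25, sin^4(45) = 0.25, sin^2(45)*cos^2(45) = 0.25
1/G12 - 2*nu12/E1 = 1/7 - 2*0.29/114 = 0.137769 GPa^-1
1/Ex = 0.25/114 + 0.25/15 + 0.137769*0.25 = 0.053302 GPa^-1
Ex = 18.76 GPa

18.76 GPa


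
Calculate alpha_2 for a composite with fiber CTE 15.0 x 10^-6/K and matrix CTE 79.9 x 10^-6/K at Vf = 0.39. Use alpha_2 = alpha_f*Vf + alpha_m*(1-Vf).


alpha_2 = alpha_f*Vf + alpha_m*(1-Vf) = 15.0*0.39 + 79.9*0.61 = 54.6 x 10^-6/K

54.6 x 10^-6/K


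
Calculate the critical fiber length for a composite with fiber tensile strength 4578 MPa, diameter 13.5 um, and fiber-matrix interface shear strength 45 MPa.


Lc = sigma_f * d / (2 * tau_i) = 4578 * 13.5 / (2 * 45) = 686.7 um

686.7 um


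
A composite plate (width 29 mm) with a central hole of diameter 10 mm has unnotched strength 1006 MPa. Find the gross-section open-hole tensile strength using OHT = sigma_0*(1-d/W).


OHT = sigma_0*(1-d/W) = 1006*(1-10/29) = 659.1 MPa

659.1 MPa


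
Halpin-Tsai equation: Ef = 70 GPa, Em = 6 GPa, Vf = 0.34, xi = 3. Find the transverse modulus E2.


eta = (Ef/Em - 1)/(Ef/Em + xi) = (11.6667 - 1)/(11.6667 + 3) = 0.7273
E2 = Em*(1+xi*eta*Vf)/(1-eta*Vf) = 13.88 GPa

13.88 GPa


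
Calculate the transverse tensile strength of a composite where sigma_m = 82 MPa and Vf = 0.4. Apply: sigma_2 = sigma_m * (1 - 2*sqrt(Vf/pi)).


factor = 1 - 2*sqrt(0.4/pi) = 0.2864
sigma_2 = 82 * 0.2864 = 23.48 MPa

23.48 MPa


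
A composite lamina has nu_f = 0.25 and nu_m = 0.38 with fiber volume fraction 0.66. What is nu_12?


nu_12 = nu_f*Vf + nu_m*(1-Vf) = 0.25*0.66 + 0.38*0.34 = 0.2942

0.2942


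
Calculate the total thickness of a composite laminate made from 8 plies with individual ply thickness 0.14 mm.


h = n * t_ply = 8 * 0.14 = 1.12 mm

1.12 mm


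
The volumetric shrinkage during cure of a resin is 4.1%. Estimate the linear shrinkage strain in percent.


Linear shrinkage ≈ vol_shrink/3 = 4.1/3 = 1.367%

1.367%


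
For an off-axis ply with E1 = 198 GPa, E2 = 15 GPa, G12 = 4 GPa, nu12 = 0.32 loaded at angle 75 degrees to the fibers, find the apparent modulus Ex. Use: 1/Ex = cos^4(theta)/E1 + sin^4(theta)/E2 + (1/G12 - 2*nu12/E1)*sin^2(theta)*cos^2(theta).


cos^4(75) = 0.004487, sin^4(75) = 0.870513, sin^2(75)*cos^2(75) = 0.0625
1/G12 - 2*nu12/E1 = 1/4 - 2*0.32/198 = 0.246768 GPa^-1
1/Ex = 0.004487/198 + 0.870513/15 + 0.246768*0.0625 = 0.0734798 GPa^-1
Ex = 13.61 GPa

13.61 GPa


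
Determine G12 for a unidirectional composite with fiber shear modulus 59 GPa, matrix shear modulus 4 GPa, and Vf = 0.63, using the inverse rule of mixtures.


1/G12 = Vf/Gf + (1-Vf)/Gm = 0.63/59 + 0.37/4
G12 = 9.69 GPa

9.69 GPa


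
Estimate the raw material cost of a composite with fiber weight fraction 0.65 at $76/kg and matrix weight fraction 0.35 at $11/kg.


Cost = cost_f*Wf + cost_m*Wm = 76*0.65 + 11*0.35 = $53.25/kg

$53.25/kg


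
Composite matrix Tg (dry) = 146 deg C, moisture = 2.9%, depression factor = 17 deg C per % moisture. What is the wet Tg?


Tg_wet = Tg_dry - k*moisture = 146 - 17*2.9 = 96.7 deg C

96.7 deg C


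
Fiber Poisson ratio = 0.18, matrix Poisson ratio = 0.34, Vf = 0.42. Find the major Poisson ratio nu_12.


nu_12 = nu_f*Vf + nu_m*(1-Vf) = 0.18*0.42 + 0.34*0.58 = 0.2728

0.2728


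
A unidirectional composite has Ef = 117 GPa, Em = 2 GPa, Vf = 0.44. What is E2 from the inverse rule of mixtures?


1/E2 = Vf/Ef + (1-Vf)/Em = 0.44/117 + 0.56/2
E2 = 3.52 GPa

3.52 GPa


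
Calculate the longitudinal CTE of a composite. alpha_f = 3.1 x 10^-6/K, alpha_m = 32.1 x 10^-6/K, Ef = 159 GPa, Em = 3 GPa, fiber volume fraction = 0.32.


E1 = Ef*Vf + Em*(1-Vf) = 52.92
alpha_1 = (alpha_f*Ef*Vf + alpha_m*Em*(1-Vf))/E1 = 4.22 x 10^-6/K

4.22 x 10^-6/K


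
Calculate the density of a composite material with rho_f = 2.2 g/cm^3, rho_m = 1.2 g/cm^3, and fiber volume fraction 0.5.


rho_c = rho_f*Vf + rho_m*(1-Vf) = 2.2*0.5 + 1.2*0.5 = 1.7 g/cm^3

1.7 g/cm^3


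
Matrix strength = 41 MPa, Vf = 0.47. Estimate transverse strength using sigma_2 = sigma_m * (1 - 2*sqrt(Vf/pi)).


factor = 1 - 2*sqrt(0.47/pi) = 0.2264
sigma_2 = 41 * 0.2264 = 9.28 MPa

9.28 MPa


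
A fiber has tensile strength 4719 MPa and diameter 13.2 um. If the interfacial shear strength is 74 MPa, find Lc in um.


Lc = sigma_f * d / (2 * tau_i) = 4719 * 13.2 / (2 * 74) = 420.9 um

420.9 um


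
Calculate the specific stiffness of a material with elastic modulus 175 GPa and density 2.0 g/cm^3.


Specific stiffness = E/rho = 175/2.0 = 87.5 GPa/(g/cm^3)

87.5 GPa/(g/cm^3)


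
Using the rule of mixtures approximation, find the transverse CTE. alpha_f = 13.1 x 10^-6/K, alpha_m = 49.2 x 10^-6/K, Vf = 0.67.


alpha_2 = alpha_f*Vf + alpha_m*(1-Vf) = 13.1*0.67 + 49.2*0.33 = 25.0 x 10^-6/K

25.0 x 10^-6/K


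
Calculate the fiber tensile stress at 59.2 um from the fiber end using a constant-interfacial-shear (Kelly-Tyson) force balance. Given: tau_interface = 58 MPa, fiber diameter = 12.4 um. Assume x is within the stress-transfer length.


Force balance: sigma_f * (pi*d^2/4) = tau * (pi*d) * x  ->  sigma_f = 4 * tau * x / d
sigma_f = 4 * 58 * 59.2 / 12.4 = 1107.6 MPa

1107.6 MPa


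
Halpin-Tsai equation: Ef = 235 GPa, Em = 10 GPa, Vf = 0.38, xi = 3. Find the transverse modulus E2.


eta = (Ef/Em - 1)/(Ef/Em + xi) = (23.5 - 1)/(23.5 + 3) = 0.8491
E2 = Em*(1+xi*eta*Vf)/(1-eta*Vf) = 29.05 GPa

29.05 GPa


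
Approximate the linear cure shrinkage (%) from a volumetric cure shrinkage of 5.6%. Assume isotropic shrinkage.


Linear shrinkage ≈ vol_shrink/3 = 5.6/3 = 1.867%

1.867%


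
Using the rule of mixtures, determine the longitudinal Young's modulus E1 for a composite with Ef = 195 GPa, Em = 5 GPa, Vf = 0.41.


E1 = Ef*Vf + Em*(1-Vf) = 195*0.41 + 5*0.59 = 82.9 GPa

82.9 GPa


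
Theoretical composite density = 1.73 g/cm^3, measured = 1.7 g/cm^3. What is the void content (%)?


Void% = (rho_theo - rho_actual)/rho_theo * 100 = (1.73 - 1.7)/1.73 * 100 = 1.73%

1.73%


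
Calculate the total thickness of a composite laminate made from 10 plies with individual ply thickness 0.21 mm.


h = n * t_ply = 10 * 0.21 = 2.1 mm

2.1 mm


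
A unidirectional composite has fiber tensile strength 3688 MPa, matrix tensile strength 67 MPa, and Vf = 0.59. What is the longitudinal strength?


sigma_1 = sigma_f*Vf + sigma_m*(1-Vf) = 3688*0.59 + 67*0.41 = 2203.4 MPa

2203.4 MPa


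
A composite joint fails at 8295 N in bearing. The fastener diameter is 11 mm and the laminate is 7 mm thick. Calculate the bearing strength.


sigma_br = F/(d*h) = 8295/(11*7) = 107.7 MPa

107.7 MPa


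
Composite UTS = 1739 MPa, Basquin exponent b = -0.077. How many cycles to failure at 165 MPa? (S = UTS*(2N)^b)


N = 0.5 * (S/UTS)^(1/b) = 0.5 * (165/1739)^(1/-0.077) = 9.6004e+12 cycles

9.6004e+12 cycles


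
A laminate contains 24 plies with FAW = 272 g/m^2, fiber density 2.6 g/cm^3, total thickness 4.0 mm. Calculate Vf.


Vf = n * FAW / (rho_f * h * 1000) = 24 * 272 / (2.6 * 4.0 * 1000) = 0.6277

0.6277


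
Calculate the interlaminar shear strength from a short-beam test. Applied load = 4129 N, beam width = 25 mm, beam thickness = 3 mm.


ILSS = 3F/(4bh) = 3*4129/(4*25*3) = 41.29 MPa

41.29 MPa


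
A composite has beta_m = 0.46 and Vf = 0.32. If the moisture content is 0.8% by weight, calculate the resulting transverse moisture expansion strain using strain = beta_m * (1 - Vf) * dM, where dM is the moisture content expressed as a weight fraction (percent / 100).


dM = 0.8/100 = 0.008
strain = beta_m * (1-Vf) * dM = 0.46 * 0.68 * 0.008 = 0.0025024

0.0025024


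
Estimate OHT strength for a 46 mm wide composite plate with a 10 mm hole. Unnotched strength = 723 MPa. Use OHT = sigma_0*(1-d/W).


OHT = sigma_0*(1-d/W) = 723*(1-10/46) = 565.8 MPa

565.8 MPa


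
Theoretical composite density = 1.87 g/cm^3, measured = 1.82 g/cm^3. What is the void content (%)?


Void% = (rho_theo - rho_actual)/rho_theo * 100 = (1.87 - 1.82)/1.87 * 100 = 2.67%

2.67%


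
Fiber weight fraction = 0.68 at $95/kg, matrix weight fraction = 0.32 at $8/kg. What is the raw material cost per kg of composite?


Cost = cost_f*Wf + cost_m*Wm = 95*0.68 + 8*0.32 = $67.16/kg

$67.16/kg


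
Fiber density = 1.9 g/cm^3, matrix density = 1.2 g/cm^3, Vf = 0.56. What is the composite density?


rho_c = rho_f*Vf + rho_m*(1-Vf) = 1.9*0.56 + 1.2*0.44 = 1.592 g/cm^3

1.592 g/cm^3


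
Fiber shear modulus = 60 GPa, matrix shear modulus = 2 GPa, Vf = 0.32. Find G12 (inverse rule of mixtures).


1/G12 = Vf/Gf + (1-Vf)/Gm = 0.32/60 + 0.68/2
G12 = 2.9 GPa

2.9 GPa


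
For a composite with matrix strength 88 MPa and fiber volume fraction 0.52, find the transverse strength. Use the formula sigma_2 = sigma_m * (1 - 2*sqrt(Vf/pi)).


factor = 1 - 2*sqrt(0.52/pi) = 0.1863
sigma_2 = 88 * 0.1863 = 16.4 MPa

16.4 MPa


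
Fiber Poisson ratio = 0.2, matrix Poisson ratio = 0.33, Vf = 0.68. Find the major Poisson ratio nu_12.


nu_12 = nu_f*Vf + nu_m*(1-Vf) = 0.2*0.68 + 0.33*0.32 = 0.2416

0.2416


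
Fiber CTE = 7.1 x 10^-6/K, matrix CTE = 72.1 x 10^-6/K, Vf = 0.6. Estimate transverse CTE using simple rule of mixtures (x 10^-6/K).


alpha_2 = alpha_f*Vf + alpha_m*(1-Vf) = 7.1*0.6 + 72.1*0.4 = 33.1 x 10^-6/K

33.1 x 10^-6/K


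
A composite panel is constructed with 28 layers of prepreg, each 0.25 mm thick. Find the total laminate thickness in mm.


h = n * t_ply = 28 * 0.25 = 7.0 mm

7.0 mm


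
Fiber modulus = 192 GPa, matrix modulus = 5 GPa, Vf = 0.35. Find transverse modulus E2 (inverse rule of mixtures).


1/E2 = Vf/Ef + (1-Vf)/Em = 0.35/192 + 0.65/5
E2 = 7.59 GPa

7.59 GPa


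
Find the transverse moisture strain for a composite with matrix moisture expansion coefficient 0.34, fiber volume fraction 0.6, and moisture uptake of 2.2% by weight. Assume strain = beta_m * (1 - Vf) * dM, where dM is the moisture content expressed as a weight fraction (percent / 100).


dM = 2.2/100 = 0.022
strain = beta_m * (1-Vf) * dM = 0.34 * 0.4 * 0.022 = 0.002992

0.002992


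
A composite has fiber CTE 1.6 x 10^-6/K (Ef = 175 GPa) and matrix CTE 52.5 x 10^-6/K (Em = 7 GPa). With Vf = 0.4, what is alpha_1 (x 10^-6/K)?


E1 = Ef*Vf + Em*(1-Vf) = 74.2
alpha_1 = (alpha_f*Ef*Vf + alpha_m*Em*(1-Vf))/E1 = 4.48 x 10^-6/K

4.48 x 10^-6/K


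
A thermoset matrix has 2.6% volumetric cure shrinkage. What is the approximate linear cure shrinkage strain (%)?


Linear shrinkage ≈ vol_shrink/3 = 2.6/3 = 0.867%

0.867%


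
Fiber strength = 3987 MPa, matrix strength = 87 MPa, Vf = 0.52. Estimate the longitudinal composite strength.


sigma_1 = sigma_f*Vf + sigma_m*(1-Vf) = 3987*0.52 + 87*0.48 = 2115.0 MPa

2115.0 MPa


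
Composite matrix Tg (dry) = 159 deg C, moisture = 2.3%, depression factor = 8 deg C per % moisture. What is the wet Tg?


Tg_wet = Tg_dry - k*moisture = 159 - 8*2.3 = 140.6 deg C

140.6 deg C


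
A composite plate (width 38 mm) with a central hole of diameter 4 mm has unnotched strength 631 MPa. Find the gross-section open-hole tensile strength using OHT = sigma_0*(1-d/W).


OHT = sigma_0*(1-d/W) = 631*(1-4/38) = 564.6 MPa

564.6 MPa


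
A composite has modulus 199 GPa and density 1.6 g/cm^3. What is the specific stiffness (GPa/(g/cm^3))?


Specific stiffness = E/rho = 199/1.6 = 124.4 GPa/(g/cm^3)

124.4 GPa/(g/cm^3)


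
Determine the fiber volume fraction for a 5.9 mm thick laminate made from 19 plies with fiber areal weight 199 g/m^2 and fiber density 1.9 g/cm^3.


Vf = n * FAW / (rho_f * h * 1000) = 19 * 199 / (1.9 * 5.9 * 1000) = 0.3373

0.3373


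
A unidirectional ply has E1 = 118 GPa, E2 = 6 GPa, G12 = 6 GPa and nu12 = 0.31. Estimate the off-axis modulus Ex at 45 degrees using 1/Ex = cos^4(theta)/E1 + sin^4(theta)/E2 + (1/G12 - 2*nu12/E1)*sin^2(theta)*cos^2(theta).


cos^4(45) = 0.25, sin^4(45) = 0.25, sin^2(45)*cos^2(45) = 0.25
1/G12 - 2*nu12/E1 = 1/6 - 2*0.31/118 = 0.161412 GPa^-1
1/Ex = 0.25/118 + 0.25/6 + 0.161412*0.25 = 0.0841384 GPa^-1
Ex = 11.89 GPa

11.89 GPa


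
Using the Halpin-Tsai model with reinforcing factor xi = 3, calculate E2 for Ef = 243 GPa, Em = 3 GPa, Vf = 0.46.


eta = (Ef/Em - 1)/(Ef/Em + xi) = (81.0 - 1)/(81.0 + 3) = 0.9524
E2 = Em*(1+xi*eta*Vf)/(1-eta*Vf) = 12.36 GPa

12.36 GPa


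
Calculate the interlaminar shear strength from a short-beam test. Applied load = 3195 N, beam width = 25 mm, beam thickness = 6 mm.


ILSS = 3F/(4bh) = 3*3195/(4*25*6) = 15.98 MPa

15.98 MPa


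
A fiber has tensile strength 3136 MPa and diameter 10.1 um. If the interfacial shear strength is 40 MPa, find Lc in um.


Lc = sigma_f * d / (2 * tau_i) = 3136 * 10.1 / (2 * 40) = 395.9 um

395.9 um


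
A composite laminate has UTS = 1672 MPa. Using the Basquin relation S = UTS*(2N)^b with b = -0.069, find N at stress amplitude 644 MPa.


N = 0.5 * (S/UTS)^(1/b) = 0.5 * (644/1672)^(1/-0.069) = 505880.9768 cycles

505880.9768 cycles


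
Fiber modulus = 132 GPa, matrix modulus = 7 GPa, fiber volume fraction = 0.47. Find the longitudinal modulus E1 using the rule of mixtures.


E1 = Ef*Vf + Em*(1-Vf) = 132*0.47 + 7*0.53 = 65.75 GPa

65.75 GPa


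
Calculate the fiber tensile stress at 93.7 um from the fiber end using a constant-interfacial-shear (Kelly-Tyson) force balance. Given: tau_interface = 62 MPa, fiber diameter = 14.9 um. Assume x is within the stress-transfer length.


Force balance: sigma_f * (pi*d^2/4) = tau * (pi*d) * x  ->  sigma_f = 4 * tau * x / d
sigma_f = 4 * 62 * 93.7 / 14.9 = 1559.6 MPa

1559.6 MPa


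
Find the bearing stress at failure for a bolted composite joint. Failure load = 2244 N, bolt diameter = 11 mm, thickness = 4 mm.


sigma_br = F/(d*h) = 2244/(11*4) = 51.0 MPa

51.0 MPa


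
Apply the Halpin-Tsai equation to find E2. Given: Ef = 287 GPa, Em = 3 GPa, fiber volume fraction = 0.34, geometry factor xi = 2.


eta = (Ef/Em - 1)/(Ef/Em + xi) = (95.6667 - 1)/(95.6667 + 2) = 0.9693
E2 = Em*(1+xi*eta*Vf)/(1-eta*Vf) = 7.42 GPa

7.42 GPa


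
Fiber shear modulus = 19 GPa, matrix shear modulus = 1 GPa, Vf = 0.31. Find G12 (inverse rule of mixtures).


1/G12 = Vf/Gf + (1-Vf)/Gm = 0.31/19 + 0.69/1
G12 = 1.42 GPa

1.42 GPa


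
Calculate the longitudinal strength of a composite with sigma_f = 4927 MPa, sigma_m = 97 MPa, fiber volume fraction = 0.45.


sigma_1 = sigma_f*Vf + sigma_m*(1-Vf) = 4927*0.45 + 97*0.55 = 2270.5 MPa

2270.5 MPa


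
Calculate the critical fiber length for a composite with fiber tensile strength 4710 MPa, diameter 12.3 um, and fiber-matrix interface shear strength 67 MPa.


Lc = sigma_f * d / (2 * tau_i) = 4710 * 12.3 / (2 * 67) = 432.3 um

432.3 um


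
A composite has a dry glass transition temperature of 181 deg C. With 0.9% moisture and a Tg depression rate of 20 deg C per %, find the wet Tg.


Tg_wet = Tg_dry - k*moisture = 181 - 20*0.9 = 163.0 deg C

163.0 deg C


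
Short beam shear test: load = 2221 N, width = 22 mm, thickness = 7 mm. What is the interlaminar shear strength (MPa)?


ILSS = 3F/(4bh) = 3*2221/(4*22*7) = 10.82 MPa

10.82 MPa


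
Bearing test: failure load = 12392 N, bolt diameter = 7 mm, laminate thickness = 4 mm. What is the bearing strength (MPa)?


sigma_br = F/(d*h) = 12392/(7*4) = 442.6 MPa

442.6 MPa


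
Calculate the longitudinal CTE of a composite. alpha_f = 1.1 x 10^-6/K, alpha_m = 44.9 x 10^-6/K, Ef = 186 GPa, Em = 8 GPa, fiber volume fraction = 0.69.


E1 = Ef*Vf + Em*(1-Vf) = 130.82
alpha_1 = (alpha_f*Ef*Vf + alpha_m*Em*(1-Vf))/E1 = 1.93 x 10^-6/K

1.93 x 10^-6/K


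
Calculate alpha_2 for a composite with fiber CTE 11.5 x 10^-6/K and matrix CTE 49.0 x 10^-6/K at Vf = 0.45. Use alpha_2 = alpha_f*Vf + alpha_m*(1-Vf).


alpha_2 = alpha_f*Vf + alpha_m*(1-Vf) = 11.5*0.45 + 49.0*0.55 = 32.1 x 10^-6/K

32.1 x 10^-6/K


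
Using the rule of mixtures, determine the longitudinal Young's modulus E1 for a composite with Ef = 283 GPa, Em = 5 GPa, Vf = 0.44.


E1 = Ef*Vf + Em*(1-Vf) = 283*0.44 + 5*0.56 = 127.32 GPa

127.32 GPa


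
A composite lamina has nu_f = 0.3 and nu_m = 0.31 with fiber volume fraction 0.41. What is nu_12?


nu_12 = nu_f*Vf + nu_m*(1-Vf) = 0.3*0.41 + 0.31*0.59 = 0.3059

0.3059


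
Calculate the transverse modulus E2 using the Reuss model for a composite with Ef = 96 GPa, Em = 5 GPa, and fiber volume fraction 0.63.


1/E2 = Vf/Ef + (1-Vf)/Em = 0.63/96 + 0.37/5
E2 = 12.41 GPa

12.41 GPa


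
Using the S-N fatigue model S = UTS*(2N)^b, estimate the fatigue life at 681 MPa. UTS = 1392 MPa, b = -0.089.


N = 0.5 * (S/UTS)^(1/b) = 0.5 * (681/1392)^(1/-0.089) = 1540.4427 cycles

1540.4427 cycles


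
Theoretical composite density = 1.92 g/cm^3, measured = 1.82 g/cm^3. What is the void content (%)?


Void% = (rho_theo - rho_actual)/rho_theo * 100 = (1.92 - 1.82)/1.92 * 100 = 5.21%

5.21%


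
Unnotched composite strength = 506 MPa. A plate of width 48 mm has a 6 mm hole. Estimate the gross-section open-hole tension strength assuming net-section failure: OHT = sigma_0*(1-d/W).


OHT = sigma_0*(1-d/W) = 506*(1-6/48) = 442.8 MPa

442.8 MPa


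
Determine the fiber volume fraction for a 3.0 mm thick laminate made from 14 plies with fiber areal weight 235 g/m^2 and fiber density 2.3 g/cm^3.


Vf = n * FAW / (rho_f * h * 1000) = 14 * 235 / (2.3 * 3.0 * 1000) = 0.4768

0.4768


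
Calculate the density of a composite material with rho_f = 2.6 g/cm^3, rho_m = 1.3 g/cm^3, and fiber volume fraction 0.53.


rho_c = rho_f*Vf + rho_m*(1-Vf) = 2.6*0.53 + 1.3*0.47 = 1.989 g/cm^3

1.989 g/cm^3


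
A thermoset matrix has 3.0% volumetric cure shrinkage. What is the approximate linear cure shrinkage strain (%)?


Linear shrinkage ≈ vol_shrink/3 = 3.0/3 = 1.0%

1.0%


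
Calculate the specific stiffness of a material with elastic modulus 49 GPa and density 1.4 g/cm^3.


Specific stiffness = E/rho = 49/1.4 = 35.0 GPa/(g/cm^3)

35.0 GPa/(g/cm^3)


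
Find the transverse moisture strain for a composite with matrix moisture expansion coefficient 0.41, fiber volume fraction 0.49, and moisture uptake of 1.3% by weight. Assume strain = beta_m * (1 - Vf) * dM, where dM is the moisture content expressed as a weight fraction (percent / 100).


dM = 1.3/100 = 0.013
strain = beta_m * (1-Vf) * dM = 0.41 * 0.51 * 0.013 = 0.0027183

0.0027183


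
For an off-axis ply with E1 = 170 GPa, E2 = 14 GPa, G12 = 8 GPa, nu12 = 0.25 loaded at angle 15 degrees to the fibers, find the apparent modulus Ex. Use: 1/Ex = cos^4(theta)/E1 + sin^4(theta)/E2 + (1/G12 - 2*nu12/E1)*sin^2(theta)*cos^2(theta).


cos^4(15) = 0.870513, sin^4(15) = 0.004487, sin^2(15)*cos^2(15) = 0.0625
1/G12 - 2*nu12/E1 = 1/8 - 2*0.25/170 = 0.122059 GPa^-1
1/Ex = 0.870513/170 + 0.004487/14 + 0.122059*0.0625 = 0.0130699 GPa^-1
Ex = 76.51 GPa

76.51 GPa


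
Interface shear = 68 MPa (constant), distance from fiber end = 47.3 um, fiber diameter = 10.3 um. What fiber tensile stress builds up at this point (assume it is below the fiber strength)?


Force balance: sigma_f * (pi*d^2/4) = tau * (pi*d) * x  ->  sigma_f = 4 * tau * x / d
sigma_f = 4 * 68 * 47.3 / 10.3 = 1249.1 MPa

1249.1 MPa


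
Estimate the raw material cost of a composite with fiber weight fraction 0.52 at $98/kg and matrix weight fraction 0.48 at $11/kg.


Cost = cost_f*Wf + cost_m*Wm = 98*0.52 + 11*0.48 = $56.24/kg

$56.24/kg


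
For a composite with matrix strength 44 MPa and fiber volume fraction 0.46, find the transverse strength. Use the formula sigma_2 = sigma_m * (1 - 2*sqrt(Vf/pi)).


factor = 1 - 2*sqrt(0.46/pi) = 0.2347
sigma_2 = 44 * 0.2347 = 10.33 MPa

10.33 MPa


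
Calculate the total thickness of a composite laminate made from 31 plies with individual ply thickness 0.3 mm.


h = n * t_ply = 31 * 0.3 = 9.3 mm

9.3 mm


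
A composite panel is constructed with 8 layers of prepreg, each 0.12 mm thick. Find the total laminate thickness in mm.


h = n * t_ply = 8 * 0.12 = 0.96 mm

0.96 mm


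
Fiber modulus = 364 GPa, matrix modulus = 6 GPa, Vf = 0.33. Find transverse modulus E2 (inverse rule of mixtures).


1/E2 = Vf/Ef + (1-Vf)/Em = 0.33/364 + 0.67/6
E2 = 8.88 GPa

8.88 GPa


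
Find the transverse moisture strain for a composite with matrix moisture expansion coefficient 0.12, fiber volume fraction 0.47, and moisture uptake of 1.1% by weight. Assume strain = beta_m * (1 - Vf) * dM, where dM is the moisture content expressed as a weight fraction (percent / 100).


dM = 1.1/100 = 0.011
strain = beta_m * (1-Vf) * dM = 0.12 * 0.53 * 0.011 = 0.0006996

0.0006996


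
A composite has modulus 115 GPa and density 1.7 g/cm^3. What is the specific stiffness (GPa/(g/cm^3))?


Specific stiffness = E/rho = 115/1.7 = 67.6 GPa/(g/cm^3)

67.6 GPa/(g/cm^3)


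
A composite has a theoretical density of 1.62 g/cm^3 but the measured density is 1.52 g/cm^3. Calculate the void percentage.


Void% = (rho_theo - rho_actual)/rho_theo * 100 = (1.62 - 1.52)/1.62 * 100 = 6.17%

6.17%


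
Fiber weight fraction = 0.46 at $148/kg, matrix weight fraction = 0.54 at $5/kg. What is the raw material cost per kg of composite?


Cost = cost_f*Wf + cost_m*Wm = 148*0.46 + 5*0.54 = $70.78/kg

$70.78/kg


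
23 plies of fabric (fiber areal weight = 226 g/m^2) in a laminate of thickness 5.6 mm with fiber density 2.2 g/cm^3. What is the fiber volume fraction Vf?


Vf = n * FAW / (rho_f * h * 1000) = 23 * 226 / (2.2 * 5.6 * 1000) = 0.4219

0.4219


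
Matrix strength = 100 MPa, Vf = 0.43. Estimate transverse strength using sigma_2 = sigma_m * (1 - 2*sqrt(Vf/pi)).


factor = 1 - 2*sqrt(0.43/pi) = 0.2601
sigma_2 = 100 * 0.2601 = 26.01 MPa

26.01 MPa


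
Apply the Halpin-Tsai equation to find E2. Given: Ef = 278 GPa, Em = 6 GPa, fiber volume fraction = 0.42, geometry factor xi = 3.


eta = (Ef/Em - 1)/(Ef/Em + xi) = (46.3333 - 1)/(46.3333 + 3) = 0.9189
E2 = Em*(1+xi*eta*Vf)/(1-eta*Vf) = 21.08 GPa

21.08 GPa


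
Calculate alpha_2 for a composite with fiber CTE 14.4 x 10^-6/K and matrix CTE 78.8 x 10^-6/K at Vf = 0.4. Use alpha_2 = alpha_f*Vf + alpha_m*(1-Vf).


alpha_2 = alpha_f*Vf + alpha_m*(1-Vf) = 14.4*0.4 + 78.8*0.6 = 53.0 x 10^-6/K

53.0 x 10^-6/K


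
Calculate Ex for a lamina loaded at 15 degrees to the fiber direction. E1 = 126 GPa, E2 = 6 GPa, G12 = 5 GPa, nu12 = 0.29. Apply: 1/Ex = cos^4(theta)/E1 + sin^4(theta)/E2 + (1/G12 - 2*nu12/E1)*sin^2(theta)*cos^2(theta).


cos^4(15) = 0.870513, sin^4(15) = 0.004487, sin^2(15)*cos^2(15) = 0.0625
1/G12 - 2*nu12/E1 = 1/5 - 2*0.29/126 = 0.195397 GPa^-1
1/Ex = 0.870513/126 + 0.004487/6 + 0.195397*0.0625 = 0.019869 GPa^-1
Ex = 50.33 GPa

50.33 GPa


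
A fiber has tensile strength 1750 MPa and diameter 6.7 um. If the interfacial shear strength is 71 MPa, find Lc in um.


Lc = sigma_f * d / (2 * tau_i) = 1750 * 6.7 / (2 * 71) = 82.6 um

82.6 um
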